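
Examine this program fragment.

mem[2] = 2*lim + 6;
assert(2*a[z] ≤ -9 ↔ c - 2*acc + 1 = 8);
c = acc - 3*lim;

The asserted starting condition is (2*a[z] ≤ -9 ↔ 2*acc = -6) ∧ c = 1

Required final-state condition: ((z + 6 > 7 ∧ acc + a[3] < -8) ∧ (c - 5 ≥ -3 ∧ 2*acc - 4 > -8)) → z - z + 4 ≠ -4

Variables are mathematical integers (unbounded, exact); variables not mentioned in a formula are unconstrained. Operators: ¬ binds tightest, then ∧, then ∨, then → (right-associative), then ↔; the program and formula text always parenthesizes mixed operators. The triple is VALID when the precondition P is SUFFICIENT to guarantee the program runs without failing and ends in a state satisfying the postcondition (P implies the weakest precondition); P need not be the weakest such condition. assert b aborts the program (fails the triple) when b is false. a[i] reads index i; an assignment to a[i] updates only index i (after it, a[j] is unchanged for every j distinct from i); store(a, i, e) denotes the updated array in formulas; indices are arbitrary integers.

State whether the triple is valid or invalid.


Working backward. After the program, the postcondition ((z + 6 > 7 ∧ acc + a[3] < -8) ∧ (c - 5 ≥ -3 ∧ 2*acc - 4 > -8)) → z - z + 4 ≠ -4 must hold; in canonical form it is true.
Before c := acc - 3*lim: true
Before assert 2*a[z] ≤ -9 ↔ c - 2*acc + 1 = 8: 2*a[z] ≤ -9 ↔ c = 2*acc + 7
Before mem[2] := 2*lim + 6: 2*a[z] ≤ -9 ↔ c = 2*acc + 7
The weakest precondition is 2*a[z] ≤ -9 ↔ c = 2*acc + 7.
Check whether (2*a[z] ≤ -9 ↔ 2*acc = -6) ∧ c = 1 implies it.
Every state satisfying the precondition satisfies the weakest precondition: the implication holds.
Answer: valid


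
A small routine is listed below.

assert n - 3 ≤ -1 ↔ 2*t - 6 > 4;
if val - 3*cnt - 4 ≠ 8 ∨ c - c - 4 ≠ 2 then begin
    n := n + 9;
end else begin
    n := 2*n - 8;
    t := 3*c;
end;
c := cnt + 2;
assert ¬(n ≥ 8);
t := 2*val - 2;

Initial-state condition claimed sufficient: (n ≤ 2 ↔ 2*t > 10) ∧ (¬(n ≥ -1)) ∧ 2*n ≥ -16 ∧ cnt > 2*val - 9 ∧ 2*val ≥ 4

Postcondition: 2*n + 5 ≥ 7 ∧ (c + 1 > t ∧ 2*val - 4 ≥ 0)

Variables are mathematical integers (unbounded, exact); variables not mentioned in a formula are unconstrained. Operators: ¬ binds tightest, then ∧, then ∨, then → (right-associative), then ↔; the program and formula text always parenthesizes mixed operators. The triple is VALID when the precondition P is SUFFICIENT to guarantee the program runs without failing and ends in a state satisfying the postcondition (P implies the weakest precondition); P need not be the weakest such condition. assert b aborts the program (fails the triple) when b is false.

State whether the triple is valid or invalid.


Working backward. After the program, the postcondition 2*n + 5 ≥ 7 ∧ (c + 1 > t ∧ 2*val - 4 ≥ 0) must hold; in canonical form it is 2*n ≥ 2 ∧ c > t - 1 ∧ 2*val ≥ 4.
Before t := 2*val - 2: 2*n ≥ 2 ∧ c > 2*val - 3 ∧ 2*val ≥ 4
Before assert ¬(n ≥ 8): (¬(n ≥ 8)) ∧ 2*n ≥ 2 ∧ c > 2*val - 3 ∧ 2*val ≥ 4
Before c := cnt + 2: (¬(n ≥ 8)) ∧ 2*n ≥ 2 ∧ cnt > 2*val - 5 ∧ 2*val ≥ 4
Then branch requires (¬(n ≥ -1)) ∧ 2*n ≥ -16 ∧ cnt > 2*val - 5 ∧ 2*val ≥ 4; else branch requires (¬(2*n ≥ 16)) ∧ 4*n ≥ 18 ∧ cnt > 2*val - 5 ∧ 2*val ≥ 4.
Before the if: (¬(n ≥ -1)) ∧ 2*n ≥ -16 ∧ cnt > 2*val - 5 ∧ 2*val ≥ 4
Before assert n - 3 ≤ -1 ↔ 2*t - 6 > 4: (n ≤ 2 ↔ 2*t > 10) ∧ (¬(n ≥ -1)) ∧ 2*n ≥ -16 ∧ cnt > 2*val - 5 ∧ 2*val ≥ 4
The weakest precondition is (n ≤ 2 ↔ 2*t > 10) ∧ (¬(n ≥ -1)) ∧ 2*n ≥ -16 ∧ cnt > 2*val - 5 ∧ 2*val ≥ 4.
Check whether (n ≤ 2 ↔ 2*t > 10) ∧ (¬(n ≥ -1)) ∧ 2*n ≥ -16 ∧ cnt > 2*val - 9 ∧ 2*val ≥ 4 implies it.
Countermodel: at the initial state cnt = 1, n = -2, t = 6, val = 3, the precondition holds but the weakest precondition fails.
Answer: invalid


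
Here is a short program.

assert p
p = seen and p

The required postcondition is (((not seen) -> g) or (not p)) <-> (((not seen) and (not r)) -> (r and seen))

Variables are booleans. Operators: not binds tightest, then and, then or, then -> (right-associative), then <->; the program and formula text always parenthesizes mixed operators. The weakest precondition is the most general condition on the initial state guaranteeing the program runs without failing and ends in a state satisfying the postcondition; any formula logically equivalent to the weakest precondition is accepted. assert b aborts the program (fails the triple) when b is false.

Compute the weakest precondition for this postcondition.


Working backward. After the program, (((not seen) -> g) or (not p)) <-> (((not seen) and (not r)) -> (r and seen)) must hold.
Before p := seen and p: (((not seen) -> g) or (not (seen and p))) <-> (((not seen) and (not r)) -> (r and seen))
Before assert p: p and ((((not seen) -> g) or (not (seen and p))) <-> (((not seen) and (not r)) -> (r and seen)))
Answer: WP = p and ((((not seen) -> g) or (not (seen and p))) <-> (((not seen) and (not r)) -> (r and seen)))


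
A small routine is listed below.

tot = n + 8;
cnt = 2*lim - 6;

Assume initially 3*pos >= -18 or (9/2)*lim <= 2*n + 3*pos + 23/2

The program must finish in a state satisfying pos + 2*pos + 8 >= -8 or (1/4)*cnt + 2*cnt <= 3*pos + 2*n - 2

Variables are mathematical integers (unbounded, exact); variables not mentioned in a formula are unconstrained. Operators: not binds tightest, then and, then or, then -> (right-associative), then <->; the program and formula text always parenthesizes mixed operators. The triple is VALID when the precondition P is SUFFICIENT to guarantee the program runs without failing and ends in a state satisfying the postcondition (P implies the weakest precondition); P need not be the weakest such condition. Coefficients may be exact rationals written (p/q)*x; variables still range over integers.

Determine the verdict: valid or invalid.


Working backward. After the program, the postcondition pos + 2*pos + 8 >= -8 or (1/4)*cnt + 2*cnt <= 3*pos + 2*n - 2 must hold; in canonical form it is 3*pos >= -16 or (9/4)*cnt <= 2*n + 3*pos - 2.
Before cnt := 2*lim - 6: 3*pos >= -16 or (9/2)*lim <= 2*n + 3*pos + 23/2
Before tot := n + 8: 3*pos >= -16 or (9/2)*lim <= 2*n + 3*pos + 23/2
The weakest precondition is 3*pos >= -16 or (9/2)*lim <= 2*n + 3*pos + 23/2.
Check whether 3*pos >= -18 or (9/2)*lim <= 2*n + 3*pos + 23/2 implies it.
Countermodel: at the initial state lim = 0, n = 0, pos = -6, the precondition holds but the weakest precondition fails.
Answer: invalid


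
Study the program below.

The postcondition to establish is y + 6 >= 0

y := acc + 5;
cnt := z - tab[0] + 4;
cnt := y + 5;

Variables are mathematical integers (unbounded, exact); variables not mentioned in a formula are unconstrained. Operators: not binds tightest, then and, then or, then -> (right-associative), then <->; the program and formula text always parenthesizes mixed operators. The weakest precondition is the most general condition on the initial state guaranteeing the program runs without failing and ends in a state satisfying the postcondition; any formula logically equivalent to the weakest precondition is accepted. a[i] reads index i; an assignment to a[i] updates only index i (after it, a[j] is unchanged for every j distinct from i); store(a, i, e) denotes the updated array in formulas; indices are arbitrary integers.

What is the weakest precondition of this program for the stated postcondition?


Working backward. After the program, the postcondition y + 6 >= 0 must hold; in canonical form it is y >= -6.
Before cnt := y + 5: y >= -6
Before cnt := z - tab[0] + 4: y >= -6
Before y := acc + 5: acc >= -11
Answer: WP = acc >= -11


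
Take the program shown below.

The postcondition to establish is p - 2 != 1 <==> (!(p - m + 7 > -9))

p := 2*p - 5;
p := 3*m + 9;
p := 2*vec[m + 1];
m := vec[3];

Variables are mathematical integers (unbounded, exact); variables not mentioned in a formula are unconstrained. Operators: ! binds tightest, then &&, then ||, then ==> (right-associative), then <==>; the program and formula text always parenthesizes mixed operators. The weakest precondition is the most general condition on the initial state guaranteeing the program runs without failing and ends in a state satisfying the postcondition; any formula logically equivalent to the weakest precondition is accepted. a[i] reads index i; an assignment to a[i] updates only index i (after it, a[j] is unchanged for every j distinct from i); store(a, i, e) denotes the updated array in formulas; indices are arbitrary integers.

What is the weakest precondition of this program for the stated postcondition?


Working backward. After the program, the postcondition p - 2 != 1 <==> (!(p - m + 7 > -9)) must hold; in canonical form it is p != 3 <==> (!(p > m - 16)).
Before m := vec[3]: p != 3 <==> (!(p > vec[3] - 16))
Before p := 2*vec[m + 1]: 2*vec[m + 1] != 3 <==> (!(2*vec[m + 1] > vec[3] - 16))
Before p := 3*m + 9: 2*vec[m + 1] != 3 <==> (!(2*vec[m + 1] > vec[3] - 16))
Before p := 2*p - 5: 2*vec[m + 1] != 3 <==> (!(2*vec[m + 1] > vec[3] - 16))
Answer: WP = 2*vec[m + 1] != 3 <==> (!(2*vec[m + 1] > vec[3] - 16))


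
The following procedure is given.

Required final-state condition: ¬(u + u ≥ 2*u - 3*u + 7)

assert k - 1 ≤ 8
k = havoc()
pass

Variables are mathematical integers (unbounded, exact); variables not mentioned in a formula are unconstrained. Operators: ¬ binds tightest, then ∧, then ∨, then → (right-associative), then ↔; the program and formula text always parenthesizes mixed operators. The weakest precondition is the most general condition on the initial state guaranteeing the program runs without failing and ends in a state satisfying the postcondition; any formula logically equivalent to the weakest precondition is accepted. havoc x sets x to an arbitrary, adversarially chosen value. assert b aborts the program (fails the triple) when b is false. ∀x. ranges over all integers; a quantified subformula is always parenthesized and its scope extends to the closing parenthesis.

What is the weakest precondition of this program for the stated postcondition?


Working backward. After the program, the postcondition ¬(u + u ≥ 2*u - 3*u + 7) must hold; in canonical form it is ¬(3*u ≥ 7).
Before skip: ¬(3*u ≥ 7)
Before havoc k: ¬(3*u ≥ 7)
Before assert k - 1 ≤ 8: k ≤ 9 ∧ (¬(3*u ≥ 7))
Answer: WP = k ≤ 9 ∧ (¬(3*u ≥ 7))


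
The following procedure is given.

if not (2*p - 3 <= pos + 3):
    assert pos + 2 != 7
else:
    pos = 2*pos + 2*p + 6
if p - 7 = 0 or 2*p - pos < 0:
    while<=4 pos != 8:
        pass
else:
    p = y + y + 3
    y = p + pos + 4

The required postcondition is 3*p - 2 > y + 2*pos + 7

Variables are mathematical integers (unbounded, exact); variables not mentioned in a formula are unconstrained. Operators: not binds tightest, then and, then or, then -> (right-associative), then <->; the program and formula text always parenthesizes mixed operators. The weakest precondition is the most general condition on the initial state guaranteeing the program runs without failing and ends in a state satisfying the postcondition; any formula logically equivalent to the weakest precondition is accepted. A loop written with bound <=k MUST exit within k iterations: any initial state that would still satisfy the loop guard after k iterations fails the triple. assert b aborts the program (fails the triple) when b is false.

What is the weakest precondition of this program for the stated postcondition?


Working backward. After the program, the postcondition 3*p - 2 > y + 2*pos + 7 must hold; in canonical form it is 3*p > 2*pos + y + 9.
Then branch requires (pos != 8 -> ((pos != 8 -> ((pos != 8 -> ((pos != 8 -> ((not (pos != 8)) and 3*p > 2*pos + y + 9)) and ((not (pos != 8)) -> 3*p > 2*pos + y + 9))) and ((not (pos != 8)) -> 3*p > 2*pos + y + 9))) and ((not (pos != 8)) -> 3*p > 2*pos + y + 9))) and ((not (pos != 8)) -> 3*p > 2*pos + y + 9); else branch requires 4*y > 3*pos + 7.
Before the if: ((p = 7 or 2*p < pos) -> ((pos != 8 -> ((pos != 8 -> ((pos != 8 -> ((pos != 8 -> ((not (pos != 8)) and 3*p > 2*pos + y + 9)) and ((not (pos != 8)) -> 3*p > 2*pos + y + 9))) and ((not (pos != 8)) -> 3*p > 2*pos + y + 9))) and ((not (pos != 8)) -> 3*p > 2*pos + y + 9))) and ((not (pos != 8)) -> 3*p > 2*pos + y + 9))) and ((not (p = 7 or 2*p < pos)) -> 4*y > 3*pos + 7)
Then branch requires pos != 5 and ((p = 7 or 2*p < pos) -> ((pos != 8 -> ((pos != 8 -> ((pos != 8 -> ((pos != 8 -> ((not (pos != 8)) and 3*p > 2*pos + y + 9)) and ((not (pos != 8)) -> 3*p > 2*pos + y + 9))) and ((not (pos != 8)) -> 3*p > 2*pos + y + 9))) and ((not (pos != 8)) -> 3*p > 2*pos + y + 9))) and ((not (pos != 8)) -> 3*p > 2*pos + y + 9))) and ((not (p = 7 or 2*p < pos)) -> 4*y > 3*pos + 7); else branch requires ((p = 7 or 2*pos > -6) -> ((2*p + 2*pos != 2 -> ((2*p + 2*pos != 2 -> ((2*p + 2*pos != 2 -> ((2*p + 2*pos != 2 -> ((not (2*p + 2*pos != 2)) and p + 4*pos + y < -21)) and ((not (2*p + 2*pos != 2)) -> p + 4*pos + y < -21))) and ((not (2*p + 2*pos != 2)) -> p + 4*pos + y < -21))) and ((not (2*p + 2*pos != 2)) -> p + 4*pos + y < -21))) and ((not (2*p + 2*pos != 2)) -> p + 4*pos + y < -21))) and ((not (p = 7 or 2*pos > -6)) -> 4*y > 6*p + 6*pos + 25).
Before the if: ((not (2*p <= pos + 6)) -> (pos != 5 and ((p = 7 or 2*p < pos) -> ((pos != 8 -> ((pos != 8 -> ((pos != 8 -> ((pos != 8 -> ((not (pos != 8)) and 3*p > 2*pos + y + 9)) and ((not (pos != 8)) -> 3*p > 2*pos + y + 9))) and ((not (pos != 8)) -> 3*p > 2*pos + y + 9))) and ((not (pos != 8)) -> 3*p > 2*pos + y + 9))) and ((not (pos != 8)) -> 3*p > 2*pos + y + 9))) and ((not (p = 7 or 2*p < pos)) -> 4*y > 3*pos + 7))) and (2*p <= pos + 6 -> (((p = 7 or 2*pos > -6) -> ((2*p + 2*pos != 2 -> ((2*p + 2*pos != 2 -> ((2*p + 2*pos != 2 -> ((2*p + 2*pos != 2 -> ((not (2*p + 2*pos != 2)) and p + 4*pos + y < -21)) and ((not (2*p + 2*pos != 2)) -> p + 4*pos + y < -21))) and ((not (2*p + 2*pos != 2)) -> p + 4*pos + y < -21))) and ((not (2*p + 2*pos != 2)) -> p + 4*pos + y < -21))) and ((not (2*p + 2*pos != 2)) -> p + 4*pos + y < -21))) and ((not (p = 7 or 2*pos > -6)) -> 4*y > 6*p + 6*pos + 25)))
Answer: WP = ((not (2*p <= pos + 6)) -> (pos != 5 and ((p = 7 or 2*p < pos) -> ((pos != 8 -> ((pos != 8 -> ((pos != 8 -> ((pos != 8 -> ((not (pos != 8)) and 3*p > 2*pos + y + 9)) and ((not (pos != 8)) -> 3*p > 2*pos + y + 9))) and ((not (pos != 8)) -> 3*p > 2*pos + y + 9))) and ((not (pos != 8)) -> 3*p > 2*pos + y + 9))) and ((not (pos != 8)) -> 3*p > 2*pos + y + 9))) and ((not (p = 7 or 2*p < pos)) -> 4*y > 3*pos + 7))) and (2*p <= pos + 6 -> (((p = 7 or 2*pos > -6) -> ((2*p + 2*pos != 2 -> ((2*p + 2*pos != 2 -> ((2*p + 2*pos != 2 -> ((2*p + 2*pos != 2 -> ((not (2*p + 2*pos != 2)) and p + 4*pos + y < -21)) and ((not (2*p + 2*pos != 2)) -> p + 4*pos + y < -21))) and ((not (2*p + 2*pos != 2)) -> p + 4*pos + y < -21))) and ((not (2*p + 2*pos != 2)) -> p + 4*pos + y < -21))) and ((not (2*p + 2*pos != 2)) -> p + 4*pos + y < -21))) and ((not (p = 7 or 2*pos > -6)) -> 4*y > 6*p + 6*pos + 25)))


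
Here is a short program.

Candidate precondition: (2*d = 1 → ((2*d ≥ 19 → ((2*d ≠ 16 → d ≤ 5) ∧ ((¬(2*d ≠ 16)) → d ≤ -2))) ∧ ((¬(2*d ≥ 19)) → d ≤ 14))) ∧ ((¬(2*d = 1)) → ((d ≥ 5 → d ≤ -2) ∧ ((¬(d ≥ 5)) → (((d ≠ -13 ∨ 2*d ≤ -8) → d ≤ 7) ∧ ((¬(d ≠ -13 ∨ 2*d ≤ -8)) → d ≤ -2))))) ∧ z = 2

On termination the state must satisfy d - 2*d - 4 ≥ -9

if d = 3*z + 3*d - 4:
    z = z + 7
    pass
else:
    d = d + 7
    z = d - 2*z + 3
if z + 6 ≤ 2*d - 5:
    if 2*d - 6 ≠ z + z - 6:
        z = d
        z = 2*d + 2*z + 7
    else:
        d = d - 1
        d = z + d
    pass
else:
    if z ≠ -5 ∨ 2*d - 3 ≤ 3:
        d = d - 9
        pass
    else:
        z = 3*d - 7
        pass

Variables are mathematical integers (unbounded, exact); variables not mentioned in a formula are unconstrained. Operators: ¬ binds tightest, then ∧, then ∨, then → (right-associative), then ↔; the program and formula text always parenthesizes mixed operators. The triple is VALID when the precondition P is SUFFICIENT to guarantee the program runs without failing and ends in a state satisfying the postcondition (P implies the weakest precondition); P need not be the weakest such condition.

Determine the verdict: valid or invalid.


Working backward. After the program, the postcondition d - 2*d - 4 ≥ -9 must hold; in canonical form it is d ≤ 5.
Then branch requires (2*d ≠ 2*z → d ≤ 5) ∧ ((¬(2*d ≠ 2*z)) → d + z ≤ 6); else branch requires ((z ≠ -5 ∨ 2*d ≤ 6) → d ≤ 14) ∧ ((¬(z ≠ -5 ∨ 2*d ≤ 6)) → d ≤ 5).
Before the if: (z ≤ 2*d - 11 → ((2*d ≠ 2*z → d ≤ 5) ∧ ((¬(2*d ≠ 2*z)) → d + z ≤ 6))) ∧ ((¬(z ≤ 2*d - 11)) → (((z ≠ -5 ∨ 2*d ≤ 6) → d ≤ 14) ∧ ((¬(z ≠ -5 ∨ 2*d ≤ 6)) → d ≤ 5)))
Then branch requires (z ≤ 2*d - 18 → ((2*d ≠ 2*z + 14 → d ≤ 5) ∧ ((¬(2*d ≠ 2*z + 14)) → d + z ≤ -1))) ∧ ((¬(z ≤ 2*d - 18)) → (((z ≠ -12 ∨ 2*d ≤ 6) → d ≤ 14) ∧ ((¬(z ≠ -12 ∨ 2*d ≤ 6)) → d ≤ 5))); else branch requires (d + 2*z ≥ 7 → ((4*z ≠ 6 → d ≤ -2) ∧ ((¬(4*z ≠ 6)) → 2*d ≤ 2*z - 11))) ∧ ((¬(d + 2*z ≥ 7)) → (((d ≠ 2*z - 15 ∨ 2*d ≤ -8) → d ≤ 7) ∧ ((¬(d ≠ 2*z - 15 ∨ 2*d ≤ -8)) → d ≤ -2))).
Before the if: (2*d + 3*z = 4 → ((z ≤ 2*d - 18 → ((2*d ≠ 2*z + 14 → d ≤ 5) ∧ ((¬(2*d ≠ 2*z + 14)) → d + z ≤ -1))) ∧ ((¬(z ≤ 2*d - 18)) → (((z ≠ -12 ∨ 2*d ≤ 6) → d ≤ 14) ∧ ((¬(z ≠ -12 ∨ 2*d ≤ 6)) → d ≤ 5))))) ∧ ((¬(2*d + 3*z = 4)) → ((d + 2*z ≥ 7 → ((4*z ≠ 6 → d ≤ -2) ∧ ((¬(4*z ≠ 6)) → 2*d ≤ 2*z - 11))) ∧ ((¬(d + 2*z ≥ 7)) → (((d ≠ 2*z - 15 ∨ 2*d ≤ -8) → d ≤ 7) ∧ ((¬(d ≠ 2*z - 15 ∨ 2*d ≤ -8)) → d ≤ -2)))))
The weakest precondition is (2*d + 3*z = 4 → ((z ≤ 2*d - 18 → ((2*d ≠ 2*z + 14 → d ≤ 5) ∧ ((¬(2*d ≠ 2*z + 14)) → d + z ≤ -1))) ∧ ((¬(z ≤ 2*d - 18)) → (((z ≠ -12 ∨ 2*d ≤ 6) → d ≤ 14) ∧ ((¬(z ≠ -12 ∨ 2*d ≤ 6)) → d ≤ 5))))) ∧ ((¬(2*d + 3*z = 4)) → ((d + 2*z ≥ 7 → ((4*z ≠ 6 → d ≤ -2) ∧ ((¬(4*z ≠ 6)) → 2*d ≤ 2*z - 11))) ∧ ((¬(d + 2*z ≥ 7)) → (((d ≠ 2*z - 15 ∨ 2*d ≤ -8) → d ≤ 7) ∧ ((¬(d ≠ 2*z - 15 ∨ 2*d ≤ -8)) → d ≤ -2))))).
Check whether (2*d = 1 → ((2*d ≥ 19 → ((2*d ≠ 16 → d ≤ 5) ∧ ((¬(2*d ≠ 16)) → d ≤ -2))) ∧ ((¬(2*d ≥ 19)) → d ≤ 14))) ∧ ((¬(2*d = 1)) → ((d ≥ 5 → d ≤ -2) ∧ ((¬(d ≥ 5)) → (((d ≠ -13 ∨ 2*d ≤ -8) → d ≤ 7) ∧ ((¬(d ≠ -13 ∨ 2*d ≤ -8)) → d ≤ -2))))) ∧ z = 2 implies it.
Countermodel: at the initial state d = 3, z = 2, the precondition holds but the weakest precondition fails.
Answer: invalid


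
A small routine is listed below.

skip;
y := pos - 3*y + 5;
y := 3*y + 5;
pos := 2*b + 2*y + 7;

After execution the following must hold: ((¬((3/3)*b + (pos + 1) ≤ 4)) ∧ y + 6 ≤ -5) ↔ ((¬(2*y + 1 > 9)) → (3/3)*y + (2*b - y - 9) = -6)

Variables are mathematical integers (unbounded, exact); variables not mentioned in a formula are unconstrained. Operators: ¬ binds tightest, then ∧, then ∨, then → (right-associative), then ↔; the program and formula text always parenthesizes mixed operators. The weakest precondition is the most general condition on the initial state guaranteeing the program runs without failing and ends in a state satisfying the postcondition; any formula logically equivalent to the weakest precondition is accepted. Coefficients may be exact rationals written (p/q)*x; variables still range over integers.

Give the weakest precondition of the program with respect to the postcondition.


Working backward. After the program, the postcondition ((¬((3/3)*b + (pos + 1) ≤ 4)) ∧ y + 6 ≤ -5) ↔ ((¬(2*y + 1 > 9)) → (3/3)*y + (2*b - y - 9) = -6) must hold; in canonical form it is ((¬(b + pos ≤ 3)) ∧ y ≤ -11) ↔ ((¬(2*y > 8)) → 2*b = 3).
Before pos := 2*b + 2*y + 7: ((¬(3*b + 2*y ≤ -4)) ∧ y ≤ -11) ↔ ((¬(2*y > 8)) → 2*b = 3)
Before y := 3*y + 5: ((¬(3*b + 6*y ≤ -14)) ∧ 3*y ≤ -16) ↔ ((¬(6*y > -2)) → 2*b = 3)
Before y := pos - 3*y + 5: ((¬(3*b + 6*pos ≤ 18*y - 44)) ∧ 3*pos ≤ 9*y - 31) ↔ ((¬(6*pos > 18*y - 32)) → 2*b = 3)
Before skip: ((¬(3*b + 6*pos ≤ 18*y - 44)) ∧ 3*pos ≤ 9*y - 31) ↔ ((¬(6*pos > 18*y - 32)) → 2*b = 3)
Answer: WP = ((¬(3*b + 6*pos ≤ 18*y - 44)) ∧ 3*pos ≤ 9*y - 31) ↔ ((¬(6*pos > 18*y - 32)) → 2*b = 3)


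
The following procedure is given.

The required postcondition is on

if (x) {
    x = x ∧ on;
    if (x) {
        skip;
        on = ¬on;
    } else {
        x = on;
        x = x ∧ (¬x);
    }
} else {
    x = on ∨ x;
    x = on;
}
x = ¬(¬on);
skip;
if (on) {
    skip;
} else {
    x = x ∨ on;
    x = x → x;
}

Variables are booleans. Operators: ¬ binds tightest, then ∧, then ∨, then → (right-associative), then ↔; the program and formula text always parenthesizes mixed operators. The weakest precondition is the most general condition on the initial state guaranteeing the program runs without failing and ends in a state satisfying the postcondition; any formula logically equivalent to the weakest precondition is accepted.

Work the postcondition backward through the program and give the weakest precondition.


Working backward. After the program, on must hold.
Then branch requires on; else branch requires on.
Before the if: (¬on) → on
Before skip: (¬on) → on
Before x := ¬(¬on): (¬on) → on
Then branch requires ((x ∧ on) → (on → (¬on))) ∧ ((¬(x ∧ on)) → ((¬on) → on)); else branch requires (¬on) → on.
Before the if: (x → (((x ∧ on) → (on → (¬on))) ∧ ((¬(x ∧ on)) → ((¬on) → on)))) ∧ ((¬x) → ((¬on) → on))
Answer: WP = (x → (((x ∧ on) → (on → (¬on))) ∧ ((¬(x ∧ on)) → ((¬on) → on)))) ∧ ((¬x) → ((¬on) → on))


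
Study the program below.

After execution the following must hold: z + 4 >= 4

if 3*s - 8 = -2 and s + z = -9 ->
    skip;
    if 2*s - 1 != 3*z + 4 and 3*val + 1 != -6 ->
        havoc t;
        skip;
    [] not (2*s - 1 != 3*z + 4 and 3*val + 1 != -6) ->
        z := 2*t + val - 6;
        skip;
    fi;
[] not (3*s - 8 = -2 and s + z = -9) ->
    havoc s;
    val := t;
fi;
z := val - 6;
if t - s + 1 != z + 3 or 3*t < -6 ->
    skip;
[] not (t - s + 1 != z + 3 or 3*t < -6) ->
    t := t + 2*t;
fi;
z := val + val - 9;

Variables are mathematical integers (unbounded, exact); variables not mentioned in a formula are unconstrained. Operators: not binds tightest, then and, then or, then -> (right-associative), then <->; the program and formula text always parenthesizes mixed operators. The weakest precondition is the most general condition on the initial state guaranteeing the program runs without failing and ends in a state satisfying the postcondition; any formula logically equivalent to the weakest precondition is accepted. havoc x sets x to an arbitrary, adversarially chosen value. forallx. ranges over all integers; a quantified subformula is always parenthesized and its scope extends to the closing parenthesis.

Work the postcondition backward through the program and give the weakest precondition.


Working backward. After the program, the postcondition z + 4 >= 4 must hold; in canonical form it is z >= 0.
Before z := val + val - 9: 2*val >= 9
Then branch requires 2*val >= 9; else branch requires 2*val >= 9.
Before the if: ((t != s + z + 2 or 3*t < -6) -> 2*val >= 9) and ((not (t != s + z + 2 or 3*t < -6)) -> 2*val >= 9)
Before z := val - 6: ((t != s + val - 4 or 3*t < -6) -> 2*val >= 9) and ((not (t != s + val - 4 or 3*t < -6)) -> 2*val >= 9)
Then branch requires ((2*s != 3*z + 5 and 3*val != -7) -> (forall t_1. (((t_1 != s + val - 4 or 3*t_1 < -6) -> 2*val >= 9) and ((not (t_1 != s + val - 4 or 3*t_1 < -6)) -> 2*val >= 9)))) and ((not (2*s != 3*z + 5 and 3*val != -7)) -> (((t != s + val - 4 or 3*t < -6) -> 2*val >= 9) and ((not (t != s + val - 4 or 3*t < -6)) -> 2*val >= 9))); else branch requires forall s_1. (((s_1 != 4 or 3*t < -6) -> 2*t >= 9) and ((not (s_1 != 4 or 3*t < -6)) -> 2*t >= 9)).
Before the if: ((3*s = 6 and s + z = -9) -> (((2*s != 3*z + 5 and 3*val != -7) -> (forall t_1. (((t_1 != s + val - 4 or 3*t_1 < -6) -> 2*val >= 9) and ((not (t_1 != s + val - 4 or 3*t_1 < -6)) -> 2*val >= 9)))) and ((not (2*s != 3*z + 5 and 3*val != -7)) -> (((t != s + val - 4 or 3*t < -6) -> 2*val >= 9) and ((not (t != s + val - 4 or 3*t < -6)) -> 2*val >= 9))))) and ((not (3*s = 6 and s + z = -9)) -> (forall s_1. (((s_1 != 4 or 3*t < -6) -> 2*t >= 9) and ((not (s_1 != 4 or 3*t < -6)) -> 2*t >= 9))))
Answer: WP = ((3*s = 6 and s + z = -9) -> (((2*s != 3*z + 5 and 3*val != -7) -> (forall t_1. (((t_1 != s + val - 4 or 3*t_1 < -6) -> 2*val >= 9) and ((not (t_1 != s + val - 4 or 3*t_1 < -6)) -> 2*val >= 9)))) and ((not (2*s != 3*z + 5 and 3*val != -7)) -> (((t != s + val - 4 or 3*t < -6) -> 2*val >= 9) and ((not (t != s + val - 4 or 3*t < -6)) -> 2*val >= 9))))) and ((not (3*s = 6 and s + z = -9)) -> (forall s_1. (((s_1 != 4 or 3*t < -6) -> 2*t >= 9) and ((not (s_1 != 4 or 3*t < -6)) -> 2*t >= 9))))


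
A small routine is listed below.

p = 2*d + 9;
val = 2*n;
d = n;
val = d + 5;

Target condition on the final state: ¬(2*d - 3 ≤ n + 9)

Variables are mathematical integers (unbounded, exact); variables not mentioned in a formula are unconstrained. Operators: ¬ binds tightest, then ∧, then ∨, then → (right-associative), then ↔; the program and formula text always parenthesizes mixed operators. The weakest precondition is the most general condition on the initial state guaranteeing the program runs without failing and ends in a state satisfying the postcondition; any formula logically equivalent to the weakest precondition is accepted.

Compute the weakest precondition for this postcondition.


Working backward. After the program, the postcondition ¬(2*d - 3 ≤ n + 9) must hold; in canonical form it is ¬(2*d ≤ n + 12).
Before val := d + 5: ¬(2*d ≤ n + 12)
Before d := n: ¬(n ≤ 12)
Before val := 2*n: ¬(n ≤ 12)
Before p := 2*d + 9: ¬(n ≤ 12)
Answer: WP = ¬(n ≤ 12)


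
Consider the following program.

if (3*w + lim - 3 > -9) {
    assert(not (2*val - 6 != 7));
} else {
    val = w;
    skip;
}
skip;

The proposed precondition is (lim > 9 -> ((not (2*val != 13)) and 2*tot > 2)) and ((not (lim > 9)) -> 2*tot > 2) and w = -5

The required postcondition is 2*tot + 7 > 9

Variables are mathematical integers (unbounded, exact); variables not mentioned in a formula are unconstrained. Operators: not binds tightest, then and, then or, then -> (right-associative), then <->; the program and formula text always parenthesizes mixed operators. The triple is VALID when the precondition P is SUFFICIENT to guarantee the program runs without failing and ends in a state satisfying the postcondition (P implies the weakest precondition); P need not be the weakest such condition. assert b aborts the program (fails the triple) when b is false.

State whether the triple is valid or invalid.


Working backward. After the program, the postcondition 2*tot + 7 > 9 must hold; in canonical form it is 2*tot > 2.
Before skip: 2*tot > 2
Then branch requires (not (2*val != 13)) and 2*tot > 2; else branch requires 2*tot > 2.
Before the if: (lim + 3*w > -6 -> ((not (2*val != 13)) and 2*tot > 2)) and ((not (lim + 3*w > -6)) -> 2*tot > 2)
The weakest precondition is (lim + 3*w > -6 -> ((not (2*val != 13)) and 2*tot > 2)) and ((not (lim + 3*w > -6)) -> 2*tot > 2).
Check whether (lim > 9 -> ((not (2*val != 13)) and 2*tot > 2)) and ((not (lim > 9)) -> 2*tot > 2) and w = -5 implies it.
Every state satisfying the precondition satisfies the weakest precondition: the implication holds.
Answer: valid


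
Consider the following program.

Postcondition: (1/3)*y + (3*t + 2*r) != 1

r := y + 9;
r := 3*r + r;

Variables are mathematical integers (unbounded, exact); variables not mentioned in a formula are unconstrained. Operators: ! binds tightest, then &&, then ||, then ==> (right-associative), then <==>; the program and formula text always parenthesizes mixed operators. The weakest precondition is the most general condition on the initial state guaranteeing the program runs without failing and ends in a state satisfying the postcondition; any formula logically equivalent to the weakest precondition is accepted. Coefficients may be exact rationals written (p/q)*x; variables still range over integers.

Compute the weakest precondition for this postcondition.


Working backward. After the program, the postcondition (1/3)*y + (3*t + 2*r) != 1 must hold; in canonical form it is 2*r + 3*t + (1/3)*y != 1.
Before r := 3*r + r: 8*r + 3*t + (1/3)*y != 1
Before r := y + 9: 3*t + (25/3)*y != -71
Answer: WP = 3*t + (25/3)*y != -71


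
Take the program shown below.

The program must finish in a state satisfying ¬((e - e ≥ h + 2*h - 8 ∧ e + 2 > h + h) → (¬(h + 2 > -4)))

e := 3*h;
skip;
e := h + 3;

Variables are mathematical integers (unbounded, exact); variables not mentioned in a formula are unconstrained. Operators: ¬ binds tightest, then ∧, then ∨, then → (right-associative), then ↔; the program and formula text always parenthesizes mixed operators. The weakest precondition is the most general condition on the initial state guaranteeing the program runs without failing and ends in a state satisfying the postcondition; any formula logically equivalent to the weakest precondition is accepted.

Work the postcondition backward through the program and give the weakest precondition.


Working backward. After the program, the postcondition ¬((e - e ≥ h + 2*h - 8 ∧ e + 2 > h + h) → (¬(h + 2 > -4))) must hold; in canonical form it is ¬((3*h ≤ 8 ∧ e > 2*h - 2) → (¬(h > -6))).
Before e := h + 3: ¬((3*h ≤ 8 ∧ h < 5) → (¬(h > -6)))
Before skip: ¬((3*h ≤ 8 ∧ h < 5) → (¬(h > -6)))
Before e := 3*h: ¬((3*h ≤ 8 ∧ h < 5) → (¬(h > -6)))
Answer: WP = ¬((3*h ≤ 8 ∧ h < 5) → (¬(h > -6)))


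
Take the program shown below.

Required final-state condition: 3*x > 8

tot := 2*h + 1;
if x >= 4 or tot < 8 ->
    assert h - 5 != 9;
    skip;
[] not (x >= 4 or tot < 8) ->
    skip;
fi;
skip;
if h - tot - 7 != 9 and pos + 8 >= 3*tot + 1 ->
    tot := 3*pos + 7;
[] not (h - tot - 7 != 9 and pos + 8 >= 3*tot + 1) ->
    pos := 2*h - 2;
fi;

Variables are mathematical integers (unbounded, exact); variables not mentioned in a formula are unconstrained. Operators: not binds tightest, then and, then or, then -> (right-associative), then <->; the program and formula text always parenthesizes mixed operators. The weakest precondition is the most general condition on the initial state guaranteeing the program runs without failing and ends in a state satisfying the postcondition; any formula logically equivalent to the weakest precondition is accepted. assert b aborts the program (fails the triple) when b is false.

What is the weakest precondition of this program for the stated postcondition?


Working backward. After the program, 3*x > 8 must hold.
Then branch requires 3*x > 8; else branch requires 3*x > 8.
Before the if: ((h != tot + 16 and pos >= 3*tot - 7) -> 3*x > 8) and ((not (h != tot + 16 and pos >= 3*tot - 7)) -> 3*x > 8)
Before skip: ((h != tot + 16 and pos >= 3*tot - 7) -> 3*x > 8) and ((not (h != tot + 16 and pos >= 3*tot - 7)) -> 3*x > 8)
Then branch requires h != 14 and ((h != tot + 16 and pos >= 3*tot - 7) -> 3*x > 8) and ((not (h != tot + 16 and pos >= 3*tot - 7)) -> 3*x > 8); else branch requires ((h != tot + 16 and pos >= 3*tot - 7) -> 3*x > 8) and ((not (h != tot + 16 and pos >= 3*tot - 7)) -> 3*x > 8).
Before the if: ((x >= 4 or tot < 8) -> (h != 14 and ((h != tot + 16 and pos >= 3*tot - 7) -> 3*x > 8) and ((not (h != tot + 16 and pos >= 3*tot - 7)) -> 3*x > 8))) and ((not (x >= 4 or tot < 8)) -> (((h != tot + 16 and pos >= 3*tot - 7) -> 3*x > 8) and ((not (h != tot + 16 and pos >= 3*tot - 7)) -> 3*x > 8)))
Before tot := 2*h + 1: ((x >= 4 or 2*h < 7) -> (h != 14 and ((h != -17 and pos >= 6*h - 4) -> 3*x > 8) and ((not (h != -17 and pos >= 6*h - 4)) -> 3*x > 8))) and ((not (x >= 4 or 2*h < 7)) -> (((h != -17 and pos >= 6*h - 4) -> 3*x > 8) and ((not (h != -17 and pos >= 6*h - 4)) -> 3*x > 8)))
Answer: WP = ((x >= 4 or 2*h < 7) -> (h != 14 and ((h != -17 and pos >= 6*h - 4) -> 3*x > 8) and ((not (h != -17 and pos >= 6*h - 4)) -> 3*x > 8))) and ((not (x >= 4 or 2*h < 7)) -> (((h != -17 and pos >= 6*h - 4) -> 3*x > 8) and ((not (h != -17 and pos >= 6*h - 4)) -> 3*x > 8)))


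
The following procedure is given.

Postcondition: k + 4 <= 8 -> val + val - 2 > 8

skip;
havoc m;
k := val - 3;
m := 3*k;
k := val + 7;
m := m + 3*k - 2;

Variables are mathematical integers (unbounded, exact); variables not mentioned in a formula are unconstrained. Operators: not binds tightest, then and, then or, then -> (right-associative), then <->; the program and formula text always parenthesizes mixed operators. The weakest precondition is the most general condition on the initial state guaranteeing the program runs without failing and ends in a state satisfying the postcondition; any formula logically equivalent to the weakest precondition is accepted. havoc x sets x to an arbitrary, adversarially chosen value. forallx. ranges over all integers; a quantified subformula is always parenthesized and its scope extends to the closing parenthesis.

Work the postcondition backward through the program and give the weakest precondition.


Working backward. After the program, the postcondition k + 4 <= 8 -> val + val - 2 > 8 must hold; in canonical form it is k <= 4 -> 2*val > 10.
Before m := m + 3*k - 2: k <= 4 -> 2*val > 10
Before k := val + 7: val <= -3 -> 2*val > 10
Before m := 3*k: val <= -3 -> 2*val > 10
Before k := val - 3: val <= -3 -> 2*val > 10
Before havoc m: val <= -3 -> 2*val > 10
Before skip: val <= -3 -> 2*val > 10
Answer: WP = val <= -3 -> 2*val > 10


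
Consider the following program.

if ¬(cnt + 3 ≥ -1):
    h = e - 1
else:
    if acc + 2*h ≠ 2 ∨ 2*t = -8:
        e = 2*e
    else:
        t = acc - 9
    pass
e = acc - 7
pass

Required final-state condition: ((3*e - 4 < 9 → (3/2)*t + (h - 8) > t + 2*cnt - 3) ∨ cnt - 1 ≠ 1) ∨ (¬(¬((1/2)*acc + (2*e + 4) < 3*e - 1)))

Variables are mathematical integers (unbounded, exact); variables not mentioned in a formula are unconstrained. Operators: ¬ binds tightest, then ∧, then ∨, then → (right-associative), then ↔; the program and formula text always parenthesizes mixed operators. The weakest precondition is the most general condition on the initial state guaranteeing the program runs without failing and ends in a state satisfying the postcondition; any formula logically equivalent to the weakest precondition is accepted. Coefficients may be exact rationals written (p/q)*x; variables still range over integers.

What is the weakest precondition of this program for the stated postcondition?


Working backward. After the program, the postcondition ((3*e - 4 < 9 → (3/2)*t + (h - 8) > t + 2*cnt - 3) ∨ cnt - 1 ≠ 1) ∨ (¬(¬((1/2)*acc + (2*e + 4) < 3*e - 1))) must hold; in canonical form it is (3*e < 13 → h + (1/2)*t > 2*cnt + 5) ∨ cnt ≠ 2 ∨ (1/2)*acc < e - 5.
Before skip: (3*e < 13 → h + (1/2)*t > 2*cnt + 5) ∨ cnt ≠ 2 ∨ (1/2)*acc < e - 5
Before e := acc - 7: (3*acc < 34 → h + (1/2)*t > 2*cnt + 5) ∨ cnt ≠ 2 ∨ (1/2)*acc > 12
Then branch requires (3*acc < 34 → e + (1/2)*t > 2*cnt + 6) ∨ cnt ≠ 2 ∨ (1/2)*acc > 12; else branch requires ((acc + 2*h ≠ 2 ∨ 2*t = -8) → ((3*acc < 34 → h + (1/2)*t > 2*cnt + 5) ∨ cnt ≠ 2 ∨ (1/2)*acc > 12)) ∧ ((¬(acc + 2*h ≠ 2 ∨ 2*t = -8)) → ((3*acc < 34 → (1/2)*acc + h > 2*cnt + 19/2) ∨ cnt ≠ 2 ∨ (1/2)*acc > 12)).
Before the if: ((¬(cnt ≥ -4)) → ((3*acc < 34 → e + (1/2)*t > 2*cnt + 6) ∨ cnt ≠ 2 ∨ (1/2)*acc > 12)) ∧ (cnt ≥ -4 → (((acc + 2*h ≠ 2 ∨ 2*t = -8) → ((3*acc < 34 → h + (1/2)*t > 2*cnt + 5) ∨ cnt ≠ 2 ∨ (1/2)*acc > 12)) ∧ ((¬(acc + 2*h ≠ 2 ∨ 2*t = -8)) → ((3*acc < 34 → (1/2)*acc + h > 2*cnt + 19/2) ∨ cnt ≠ 2 ∨ (1/2)*acc > 12))))
Answer: WP = ((¬(cnt ≥ -4)) → ((3*acc < 34 → e + (1/2)*t > 2*cnt + 6) ∨ cnt ≠ 2 ∨ (1/2)*acc > 12)) ∧ (cnt ≥ -4 → (((acc + 2*h ≠ 2 ∨ 2*t = -8) → ((3*acc < 34 → h + (1/2)*t > 2*cnt + 5) ∨ cnt ≠ 2 ∨ (1/2)*acc > 12)) ∧ ((¬(acc + 2*h ≠ 2 ∨ 2*t = -8)) → ((3*acc < 34 → (1/2)*acc + h > 2*cnt + 19/2) ∨ cnt ≠ 2 ∨ (1/2)*acc > 12))))


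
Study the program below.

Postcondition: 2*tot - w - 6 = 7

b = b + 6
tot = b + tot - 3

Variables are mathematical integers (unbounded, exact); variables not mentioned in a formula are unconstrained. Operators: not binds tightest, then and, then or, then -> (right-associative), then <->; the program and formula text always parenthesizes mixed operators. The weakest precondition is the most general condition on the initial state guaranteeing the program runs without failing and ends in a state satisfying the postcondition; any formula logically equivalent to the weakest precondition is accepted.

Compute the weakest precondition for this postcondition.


Working backward. After the program, the postcondition 2*tot - w - 6 = 7 must hold; in canonical form it is 2*tot = w + 13.
Before tot := b + tot - 3: 2*b + 2*tot = w + 19
Before b := b + 6: 2*b + 2*tot = w + 7
Answer: WP = 2*b + 2*tot = w + 7


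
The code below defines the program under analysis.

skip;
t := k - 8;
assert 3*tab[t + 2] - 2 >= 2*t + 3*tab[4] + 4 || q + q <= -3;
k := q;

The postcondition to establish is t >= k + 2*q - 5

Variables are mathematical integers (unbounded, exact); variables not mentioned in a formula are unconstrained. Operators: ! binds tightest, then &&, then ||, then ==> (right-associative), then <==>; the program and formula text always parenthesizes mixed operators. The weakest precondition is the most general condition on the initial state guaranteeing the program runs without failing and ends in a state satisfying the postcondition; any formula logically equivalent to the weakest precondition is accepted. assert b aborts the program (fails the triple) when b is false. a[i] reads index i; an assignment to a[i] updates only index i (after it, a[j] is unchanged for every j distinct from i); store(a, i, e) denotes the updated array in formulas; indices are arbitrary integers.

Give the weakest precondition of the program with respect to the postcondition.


Working backward. After the program, t >= k + 2*q - 5 must hold.
Before k := q: t >= 3*q - 5
Before assert 3*tab[t + 2] - 2 >= 2*t + 3*tab[4] + 4 || q + q <= -3: (3*tab[t + 2] >= 3*tab[4] + 2*t + 6 || 2*q <= -3) && t >= 3*q - 5
Before t := k - 8: (3*tab[k - 6] >= 3*tab[4] + 2*k - 10 || 2*q <= -3) && k >= 3*q + 3
Before skip: (3*tab[k - 6] >= 3*tab[4] + 2*k - 10 || 2*q <= -3) && k >= 3*q + 3
Answer: WP = (3*tab[k - 6] >= 3*tab[4] + 2*k - 10 || 2*q <= -3) && k >= 3*q + 3


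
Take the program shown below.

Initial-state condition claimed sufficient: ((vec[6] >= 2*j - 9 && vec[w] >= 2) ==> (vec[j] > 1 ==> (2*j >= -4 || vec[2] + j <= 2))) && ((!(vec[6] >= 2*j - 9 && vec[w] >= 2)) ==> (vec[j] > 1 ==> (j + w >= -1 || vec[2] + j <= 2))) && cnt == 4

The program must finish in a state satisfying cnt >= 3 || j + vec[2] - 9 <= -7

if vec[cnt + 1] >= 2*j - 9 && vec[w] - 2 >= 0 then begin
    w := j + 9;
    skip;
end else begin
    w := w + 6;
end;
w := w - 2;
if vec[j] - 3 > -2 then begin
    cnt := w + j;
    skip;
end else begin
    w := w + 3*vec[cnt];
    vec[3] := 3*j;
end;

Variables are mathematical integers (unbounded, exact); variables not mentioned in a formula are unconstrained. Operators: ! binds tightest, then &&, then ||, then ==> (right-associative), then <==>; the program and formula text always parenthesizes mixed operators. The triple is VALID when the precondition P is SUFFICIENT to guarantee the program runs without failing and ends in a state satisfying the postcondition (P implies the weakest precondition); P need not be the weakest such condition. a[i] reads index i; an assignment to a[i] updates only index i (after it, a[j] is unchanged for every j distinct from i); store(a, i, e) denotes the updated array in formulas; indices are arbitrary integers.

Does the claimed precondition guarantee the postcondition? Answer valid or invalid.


Working backward. After the program, the postcondition cnt >= 3 || j + vec[2] - 9 <= -7 must hold; in canonical form it is cnt >= 3 || vec[2] + j <= 2.
Then branch requires j + w >= 3 || vec[2] + j <= 2; else branch requires cnt >= 3 || vec[2] + j <= 2.
Before the if: (vec[j] > 1 ==> (j + w >= 3 || vec[2] + j <= 2)) && ((!(vec[j] > 1)) ==> (cnt >= 3 || vec[2] + j <= 2))
Before w := w - 2: (vec[j] > 1 ==> (j + w >= 5 || vec[2] + j <= 2)) && ((!(vec[j] > 1)) ==> (cnt >= 3 || vec[2] + j <= 2))
Then branch requires (vec[j] > 1 ==> (2*j >= -4 || vec[2] + j <= 2)) && ((!(vec[j] > 1)) ==> (cnt >= 3 || vec[2] + j <= 2)); else branch requires (vec[j] > 1 ==> (j + w >= -1 || vec[2] + j <= 2)) && ((!(vec[j] > 1)) ==> (cnt >= 3 || vec[2] + j <= 2)).
Before the if: ((vec[cnt + 1] >= 2*j - 9 && vec[w] >= 2) ==> ((vec[j] > 1 ==> (2*j >= -4 || vec[2] + j <= 2)) && ((!(vec[j] > 1)) ==> (cnt >= 3 || vec[2] + j <= 2)))) && ((!(vec[cnt + 1] >= 2*j - 9 && vec[w] >= 2)) ==> ((vec[j] > 1 ==> (j + w >= -1 || vec[2] + j <= 2)) && ((!(vec[j] > 1)) ==> (cnt >= 3 || vec[2] + j <= 2))))
The weakest precondition is ((vec[cnt + 1] >= 2*j - 9 && vec[w] >= 2) ==> ((vec[j] > 1 ==> (2*j >= -4 || vec[2] + j <= 2)) && ((!(vec[j] > 1)) ==> (cnt >= 3 || vec[2] + j <= 2)))) && ((!(vec[cnt + 1] >= 2*j - 9 && vec[w] >= 2)) ==> ((vec[j] > 1 ==> (j + w >= -1 || vec[2] + j <= 2)) && ((!(vec[j] > 1)) ==> (cnt >= 3 || vec[2] + j <= 2)))).
Check whether ((vec[6] >= 2*j - 9 && vec[w] >= 2) ==> (vec[j] > 1 ==> (2*j >= -4 || vec[2] + j <= 2))) && ((!(vec[6] >= 2*j - 9 && vec[w] >= 2)) ==> (vec[j] > 1 ==> (j + w >= -1 || vec[2] + j <= 2))) && cnt == 4 implies it.
Countermodel: at the initial state cnt = 4, j = -15524, vec = {[-15524] = 15217, [2] = 15527, [5] = 0, [6] = -31058, [15523] = 7042, elsewhere -31058}, w = 15523, the precondition holds but the weakest precondition fails.
Answer: invalid
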